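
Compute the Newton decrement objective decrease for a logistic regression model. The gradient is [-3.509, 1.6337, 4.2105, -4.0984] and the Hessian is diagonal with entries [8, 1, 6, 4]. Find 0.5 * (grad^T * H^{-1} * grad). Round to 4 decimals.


Step 1: H is diagonal, so H^(-1) * g = [-0.4386, 1.6337, 0.7018, -1.0246].
Step 2: g^T H^(-1) g = sum_i g_i^2 / H_ii
  = (-3.509)^2/8 + (1.6337)^2/1 + (4.2105)^2/6 + (-4.0984)^2/4
  = 1.5391 + 2.669 + 2.9547 + 4.1992 = 11.362
Step 3: Objective decrease = 0.5 * g^T H^(-1) g = 5.681


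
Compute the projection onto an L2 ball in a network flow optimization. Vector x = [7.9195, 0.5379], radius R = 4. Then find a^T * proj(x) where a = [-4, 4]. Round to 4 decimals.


Step 1: Compute ||x|| (intermediates to 6 decimals).
||x|| = sqrt(7.9195^2 + 0.5379^2) = 7.937746
Step 2: Project.
Since ||x|| > R, scale = R/||x|| = 4/7.937746 = 0.503921, proj(x) = scale * x
proj(x) = [3.990802, 0.271059]
Step 3: Dot product.
a^T * proj(x) = -4*3.990802 + 4*0.271059 = -14.879


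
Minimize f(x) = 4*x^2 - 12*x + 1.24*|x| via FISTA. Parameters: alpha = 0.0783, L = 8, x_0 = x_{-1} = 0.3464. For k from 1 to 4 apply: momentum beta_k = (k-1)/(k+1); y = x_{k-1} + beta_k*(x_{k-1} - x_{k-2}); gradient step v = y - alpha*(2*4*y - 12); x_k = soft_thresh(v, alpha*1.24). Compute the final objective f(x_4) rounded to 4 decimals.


FISTA on f(x) = 4*x^2 - 12*x + 1.24*|x|
L = 8, alpha = 0.0783
Iteration 1: beta = 0.0, y = 0.3464 + 0.0*(0.3464 - 0.3464) = 0.3464
  grad(y) = -9.2288, v = y - alpha*grad = 1.069
  prox(v) = soft_thresh(1.069, 0.0971) = 0.9719
Iteration 2: beta = 0.3333, y = 0.9719 + 0.3333*(0.9719 - 0.3464) = 1.1804
  grad(y) = -2.5566, v = y - alpha*grad = 1.3806
  prox(v) = soft_thresh(1.3806, 0.0971) = 1.2835
Iteration 3: beta = 0.5, y = 1.2835 + 0.5*(1.2835 - 0.9719) = 1.4393
  grad(y) = -0.4855, v = y - alpha*grad = 1.4773
  prox(v) = soft_thresh(1.4773, 0.0971) = 1.3802
Iteration 4: beta = 0.6, y = 1.3802 + 0.6*(1.3802 - 1.2835) = 1.4383
  grad(y) = -0.4939, v = y - alpha*grad = 1.4769
  prox(v) = soft_thresh(1.4769, 0.0971) = 1.3798
f(x_4) = 4*1.3798^2 - 12*1.3798 + 1.24*|1.3798| = -7.2312


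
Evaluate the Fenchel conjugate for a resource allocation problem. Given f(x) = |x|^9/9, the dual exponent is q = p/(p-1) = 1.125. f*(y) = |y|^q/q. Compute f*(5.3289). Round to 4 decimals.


The conjugate exponent q satisfies 1/p + 1/q = 1.
p = 9, so q = 9/(9 - 1) = 1.125
|y|^q = 5.3289^1.125 = 6.5685
f*(5.3289) = 6.5685 / 1.125 = 5.8387


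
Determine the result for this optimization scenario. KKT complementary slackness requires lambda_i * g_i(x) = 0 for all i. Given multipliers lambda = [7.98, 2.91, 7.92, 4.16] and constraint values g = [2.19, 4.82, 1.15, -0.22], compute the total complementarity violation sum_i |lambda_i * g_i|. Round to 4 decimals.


KKT complementary slackness check:
lambda_1 * g_1 = 7.98 * 2.19 = 17.4762
lambda_2 * g_2 = 2.91 * 4.82 = 14.0262
lambda_3 * g_3 = 7.92 * 1.15 = 9.108
lambda_4 * g_4 = 4.16 * -0.22 = -0.9152
Total violation = 17.4762 + 14.0262 + 9.108 + 0.9152 = 41.5256


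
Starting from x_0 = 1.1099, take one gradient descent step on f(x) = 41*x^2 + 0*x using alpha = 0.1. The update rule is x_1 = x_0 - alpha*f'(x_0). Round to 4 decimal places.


We compute the gradient at x_0 and apply the update.
f'(x) = 82*x + 0
f'(1.1099) = 82*1.1099 + 0 = 91.0118
x_1 = 1.1099 - 0.1*91.0118 = -7.9913


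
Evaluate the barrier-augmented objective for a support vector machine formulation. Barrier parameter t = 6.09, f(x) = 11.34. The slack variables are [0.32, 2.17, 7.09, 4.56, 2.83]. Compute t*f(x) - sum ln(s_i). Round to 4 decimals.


Step 1: Compute log-barrier.
ln values: [-1.1394, 0.7747, 1.9587, 1.5173, 1.0403]
phi = -(-1.1394 + 0.7747 + 1.9587 + 1.5173 + 1.0403) = -4.1516
Step 2: Compute augmented objective.
t*f(x) = 6.09*11.34 = 69.0606
Total = 69.0606 - 4.1516 = 64.909


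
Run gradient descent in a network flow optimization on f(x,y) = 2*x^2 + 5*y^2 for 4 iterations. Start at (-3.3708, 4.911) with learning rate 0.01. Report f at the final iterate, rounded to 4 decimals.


Gradient descent on f(x,y) = 2*x^2 + 5*y^2.
Starting point: (-3.3708, 4.911), alpha = 0.01
Step 1: grad_x = 2*2*-3.3708 = -13.4832, grad_y = 2*5*4.911 = 49.11
  x_1 = -3.3708 - 0.01*-13.4832 = -3.236
  y_1 = 4.911 - 0.01*49.11 = 4.4199
Step 2: grad_x = 2*2*-3.236 = -12.9439, grad_y = 2*5*4.4199 = 44.199
  x_2 = -3.236 - 0.01*-12.9439 = -3.1065
  y_2 = 4.4199 - 0.01*44.199 = 3.9779
Step 3: grad_x = 2*2*-3.1065 = -12.4261, grad_y = 2*5*3.9779 = 39.7791
  x_3 = -3.1065 - 0.01*-12.4261 = -2.9823
  y_3 = 3.9779 - 0.01*39.7791 = 3.5801
Step 4: grad_x = 2*2*-2.9823 = -11.9291, grad_y = 2*5*3.5801 = 35.8012
  x_4 = -2.9823 - 0.01*-11.9291 = -2.863
  y_4 = 3.5801 - 0.01*35.8012 = 3.2221
f(-2.863, 3.2221) = 2*(-2.863)^2 + 5*3.2221^2 = 68.3031


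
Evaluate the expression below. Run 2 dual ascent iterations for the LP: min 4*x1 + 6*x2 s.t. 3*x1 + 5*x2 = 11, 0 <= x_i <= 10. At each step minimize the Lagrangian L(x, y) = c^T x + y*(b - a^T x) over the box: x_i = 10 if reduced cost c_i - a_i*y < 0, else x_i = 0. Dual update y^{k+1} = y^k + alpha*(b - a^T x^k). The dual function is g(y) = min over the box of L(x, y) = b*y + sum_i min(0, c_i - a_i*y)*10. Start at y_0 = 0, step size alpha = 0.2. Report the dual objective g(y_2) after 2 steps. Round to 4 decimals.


Dual ascent for LP: min 4*x1 + 6*x2, 3*x1 + 5*x2 = 11, 0 <= x_i <= 10
Step 1: y^k = 0.0, reduced costs: (4.0, 6.0)
  x^k = (0.0, 0.0), subgradient = b - a^T x = 11.0
  y^{k+1} = 0.0 + 0.2*11.0 = 2.2
Step 2: y^k = 2.2, reduced costs: (-2.6, -5.0)
  x^k = (10.0, 10.0), subgradient = b - a^T x = -69.0
  y^{k+1} = 2.2 + 0.2*-69.0 = -11.6
Dual objective at y_2 = -11.6: reduced costs (38.8, 64.0), box minimizer x = (0.0, 0.0)
g(y_2) = b*y + (c1 - a1*y)*x1 + (c2 - a2*y)*x2 = 11*(-11.6) + 38.8*0.0 + 64.0*0.0 = -127.6 + 0.0 + 0.0 = -127.6


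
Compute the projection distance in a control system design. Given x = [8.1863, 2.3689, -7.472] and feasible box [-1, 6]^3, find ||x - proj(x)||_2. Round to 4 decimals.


Project each component onto [-1, 6].
clip(8.1863) = 6.0, clip(2.3689) = 2.3689, clip(-7.472) = -1.0
Projection = [6.0, 2.3689, -1.0]
Squared diffs: [4.7799, 0.0, 41.8868]
Distance = sqrt(46.6667) = 6.8313


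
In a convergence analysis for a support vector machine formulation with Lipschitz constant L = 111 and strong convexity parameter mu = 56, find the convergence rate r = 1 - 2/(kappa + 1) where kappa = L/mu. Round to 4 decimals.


Step 1: Compute the condition number.
kappa = L/mu = 111/56 = 1.9821
Step 2: Compute the convergence rate.
r = 1 - 2/(kappa + 1) = 1 - 2*mu/(L + mu) = (L - mu)/(L + mu) = 55/167 = 0.3293


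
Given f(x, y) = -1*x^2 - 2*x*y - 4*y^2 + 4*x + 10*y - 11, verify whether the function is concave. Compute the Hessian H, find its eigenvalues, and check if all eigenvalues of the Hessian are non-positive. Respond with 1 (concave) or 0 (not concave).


The Hessian of f(x,y) = -1*x^2 - 2*x*y - 4*y^2 + 4*x + 10*y - 11 is:
H = [[-2, -2], [-2, -8]]
Trace = -2 - 8 = -10
Determinant = -2*-8 - (-2)^2 = 12
Discriminant = (-10)^2 - 4*12 = 52.0
Eigenvalues: lambda_1 = -8.6056, lambda_2 = -1.3944
The function is concave.

1


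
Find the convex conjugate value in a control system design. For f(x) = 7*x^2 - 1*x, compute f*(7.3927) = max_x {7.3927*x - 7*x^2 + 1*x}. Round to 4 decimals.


f*(y) = sup_x {y*x - a*x^2 - b*x} = sup_x {(y-b)*x - a*x^2}
FOC: (y - b) - 2a*x = 0 => x* = (y - b)/(2a)
x* = (7.3927 + 1)/(2*7) = 0.5995
f*(7.3927) = (y-b)^2/(4a) = (7.3927 + 1)^2/(4*7)
= 70.4374/28 = 2.5156


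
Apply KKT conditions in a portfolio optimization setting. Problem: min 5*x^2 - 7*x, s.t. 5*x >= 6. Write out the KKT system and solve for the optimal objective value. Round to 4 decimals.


Step 1: Try lambda = 0 (constraint inactive).
x_unc = 7/(2*5) = 0.7
Check: 5*0.7 = 3.5 < 6 -- violated!
Step 2: Constraint must be active: 5*x = 6
x* = 6/5 = 1.2
lambda = (2*5*1.2 - 7)/5 = 1.0
Step 3: Compute optimal value.
f(x*) = 5*1.2^2 - 7*1.2 = -1.2


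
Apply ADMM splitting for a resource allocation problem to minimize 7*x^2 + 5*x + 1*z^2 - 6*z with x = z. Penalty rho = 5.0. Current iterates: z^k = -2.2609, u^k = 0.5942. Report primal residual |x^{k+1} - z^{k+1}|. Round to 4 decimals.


ADMM iteration with rho = 5.0, z^k = -2.2609, u^k = 0.5942
Step 1: x-update.
Minimize 7*x^2 + 5*x + (5.0/2)*(x + 2.2609 + 0.5942)^2
FOC: (2*7 + 5.0)*x = -5 + 5.0*(-2.2609 - 0.5942)
x^{k+1} = -1.0145
Step 2: z-update.
Minimize 1*z^2 - 6*z + (5.0/2)*(-1.0145 - z + 0.5942)^2
FOC: (2*1 + 5.0)*z = 6 + 5.0*(-1.0145 + 0.5942)
z^{k+1} = 0.5569
Step 3: u-update.
u^{k+1} = 0.5942 - 1.0145 - 0.5569 = -0.9772
Step 4: Primal residual = |-1.0145 - 0.5569| = 1.5714


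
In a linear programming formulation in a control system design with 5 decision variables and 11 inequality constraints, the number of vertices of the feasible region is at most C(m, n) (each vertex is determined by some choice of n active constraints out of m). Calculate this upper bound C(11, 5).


Each vertex corresponds to some choice of n active constraints out of m, so the number of vertices is at most C(m, n) = m! / (n!(m-n)!).
m = 11, n = 5
Numerator: 11 * 10 * 9 * 8 * 7
Denominator: 5! = 120
C(11, 5) = 462


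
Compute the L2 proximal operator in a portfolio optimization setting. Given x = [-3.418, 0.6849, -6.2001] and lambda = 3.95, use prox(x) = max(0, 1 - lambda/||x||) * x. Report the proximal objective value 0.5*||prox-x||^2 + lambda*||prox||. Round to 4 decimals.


Step 1: Compute ||x||.
||x|| = 7.1129
Step 2: Compute scaling factor.
scale = max(0, 1 - 3.95/7.1129) = 0.4447
Step 3: prox(x) = [-1.5199, 0.3046, -2.757]
||prox(x)|| = 3.1629
Step 4: Proximal objective.
0.5*||prox-x||^2 = 7.8013
lambda*||prox|| = 12.4935
Total = 20.2946


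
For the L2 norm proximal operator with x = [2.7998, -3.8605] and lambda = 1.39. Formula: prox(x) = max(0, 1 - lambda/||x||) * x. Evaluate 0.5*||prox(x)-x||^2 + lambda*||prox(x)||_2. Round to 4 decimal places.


Step 1: Compute ||x||.
||x|| = 4.7689
Step 2: Compute scaling factor.
scale = max(0, 1 - 1.39/4.7689) = 0.7085
Step 3: prox(x) = [1.9837, -2.7353]
||prox(x)|| = 3.3789
Step 4: Proximal objective.
0.5*||prox-x||^2 = 0.9661
lambda*||prox|| = 4.6967
Total = 5.6627


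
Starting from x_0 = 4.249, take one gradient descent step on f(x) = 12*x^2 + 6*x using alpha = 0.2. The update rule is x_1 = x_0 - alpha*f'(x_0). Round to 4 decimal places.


We compute the gradient at x_0 and apply the update.
f'(x) = 24*x + 6
f'(4.249) = 24*4.249 + 6 = 107.976
x_1 = 4.249 - 0.2*107.976 = -17.3462


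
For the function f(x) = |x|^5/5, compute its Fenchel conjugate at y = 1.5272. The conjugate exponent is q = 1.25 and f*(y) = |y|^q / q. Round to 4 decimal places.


The conjugate exponent q satisfies 1/p + 1/q = 1.
p = 5, so q = 5/(5 - 1) = 1.25
|y|^q = 1.5272^1.25 = 1.6977
f*(1.5272) = 1.6977 / 1.25 = 1.3582


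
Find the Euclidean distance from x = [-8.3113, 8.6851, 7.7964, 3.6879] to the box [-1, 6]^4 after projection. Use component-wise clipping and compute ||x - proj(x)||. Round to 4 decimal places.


Project each component onto [-1, 6].
clip(-8.3113) = -1.0, clip(8.6851) = 6.0, clip(7.7964) = 6.0, clip(3.6879) = 3.6879
Projection = [-1.0, 6.0, 6.0, 3.6879]
Squared diffs: [53.4551, 7.2098, 3.2271, 0.0]
Distance = sqrt(63.892) = 7.9932


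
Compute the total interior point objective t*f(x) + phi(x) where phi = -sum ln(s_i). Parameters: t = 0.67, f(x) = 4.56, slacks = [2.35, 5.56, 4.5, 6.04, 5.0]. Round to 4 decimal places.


Step 1: Compute log-barrier.
ln values: [0.8544, 1.7156, 1.5041, 1.7984, 1.6094]
phi = -(0.8544 + 1.7156 + 1.5041 + 1.7984 + 1.6094) = -7.4819
Step 2: Compute augmented objective.
t*f(x) = 0.67*4.56 = 3.0552
Total = 3.0552 - 7.4819 = -4.4267


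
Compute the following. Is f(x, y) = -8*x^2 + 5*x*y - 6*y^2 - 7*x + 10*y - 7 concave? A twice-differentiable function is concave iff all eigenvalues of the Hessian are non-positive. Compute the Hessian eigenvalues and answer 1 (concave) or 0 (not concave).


The Hessian of f(x,y) = -8*x^2 + 5*x*y - 6*y^2 - 7*x + 10*y - 7 is:
H = [[-16, 5], [5, -12]]
Trace = -16 - 12 = -28
Determinant = -16*-12 - (5)^2 = 167
Discriminant = (-28)^2 - 4*167 = 116.0
Eigenvalues: lambda_1 = -19.3852, lambda_2 = -8.6148
The function is concave.

1


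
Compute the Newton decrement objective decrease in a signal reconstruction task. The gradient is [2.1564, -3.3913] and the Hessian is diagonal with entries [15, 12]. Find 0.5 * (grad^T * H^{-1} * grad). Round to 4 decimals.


Step 1: H is diagonal, so H^(-1) * g = [0.1438, -0.2826].
Step 2: g^T H^(-1) g = sum_i g_i^2 / H_ii
  = (2.1564)^2/15 + (-3.3913)^2/12
  = 0.31 + 0.9584 = 1.2684
Step 3: Objective decrease = 0.5 * g^T H^(-1) g = 0.6342


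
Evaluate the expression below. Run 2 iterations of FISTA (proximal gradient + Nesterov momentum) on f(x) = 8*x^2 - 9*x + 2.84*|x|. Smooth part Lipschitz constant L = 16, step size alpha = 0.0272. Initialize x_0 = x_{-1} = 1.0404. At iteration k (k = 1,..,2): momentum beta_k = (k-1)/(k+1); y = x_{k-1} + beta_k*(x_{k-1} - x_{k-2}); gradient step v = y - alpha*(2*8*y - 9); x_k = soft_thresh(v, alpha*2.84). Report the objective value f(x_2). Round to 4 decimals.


FISTA on f(x) = 8*x^2 - 9*x + 2.84*|x|
L = 16, alpha = 0.0272
Iteration 1: beta = 0.0, y = 1.0404 + 0.0*(1.0404 - 1.0404) = 1.0404
  grad(y) = 7.6464, v = y - alpha*grad = 0.8324
  prox(v) = soft_thresh(0.8324, 0.0772) = 0.7552
Iteration 2: beta = 0.3333, y = 0.7552 + 0.3333*(0.7552 - 1.0404) = 0.6601
  grad(y) = 1.5615, v = y - alpha*grad = 0.6176
  prox(v) = soft_thresh(0.6176, 0.0772) = 0.5404
f(x_2) = 8*0.5404^2 - 9*0.5404 + 2.84*|0.5404| = -0.9927


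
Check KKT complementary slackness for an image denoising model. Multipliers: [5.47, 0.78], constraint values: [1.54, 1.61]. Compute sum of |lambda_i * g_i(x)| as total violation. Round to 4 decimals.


KKT complementary slackness check:
lambda_1 * g_1 = 5.47 * 1.54 = 8.4238
lambda_2 * g_2 = 0.78 * 1.61 = 1.2558
Total violation = 8.4238 + 1.2558 = 9.6796


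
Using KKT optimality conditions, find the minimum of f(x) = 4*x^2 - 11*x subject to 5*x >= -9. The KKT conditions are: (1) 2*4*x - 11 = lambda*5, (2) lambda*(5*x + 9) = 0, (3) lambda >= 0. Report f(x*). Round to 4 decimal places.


Step 1: Try lambda = 0 (constraint inactive).
Stationarity: 2*4*x - 11 = 0
x* = 11/(2*4) = 1.375
Check constraint: 5*1.375 = 6.875 >= -9 -- satisfied.
Step 2: Compute optimal value.
f(x*) = 4*1.375^2 - 11*1.375 = -7.5625


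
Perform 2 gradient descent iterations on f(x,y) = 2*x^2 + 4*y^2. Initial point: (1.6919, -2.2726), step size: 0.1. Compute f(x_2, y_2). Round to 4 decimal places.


Gradient descent on f(x,y) = 2*x^2 + 4*y^2.
Starting point: (1.6919, -2.2726), alpha = 0.1
Step 1: grad_x = 2*2*1.6919 = 6.7676, grad_y = 2*4*-2.2726 = -18.1808
  x_1 = 1.6919 - 0.1*6.7676 = 1.0151
  y_1 = -2.2726 - 0.1*-18.1808 = -0.4545
Step 2: grad_x = 2*2*1.0151 = 4.0606, grad_y = 2*4*-0.4545 = -3.6362
  x_2 = 1.0151 - 0.1*4.0606 = 0.6091
  y_2 = -0.4545 - 0.1*-3.6362 = -0.0909
f(0.6091, -0.0909) = 2*0.6091^2 + 4*(-0.0909)^2 = 0.775


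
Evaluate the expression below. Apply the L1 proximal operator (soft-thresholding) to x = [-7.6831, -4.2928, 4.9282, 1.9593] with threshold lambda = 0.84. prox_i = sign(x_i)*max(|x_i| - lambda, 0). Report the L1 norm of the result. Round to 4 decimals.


Soft-thresholding with lambda = 0.84:
prox(-7.6831) = sign(-7.6831)*max(|-7.6831| - 0.84, 0) = -6.8431
prox(-4.2928) = sign(-4.2928)*max(|-4.2928| - 0.84, 0) = -3.4528
prox(4.9282) = sign(4.9282)*max(|4.9282| - 0.84, 0) = 4.0882
prox(1.9593) = sign(1.9593)*max(|1.9593| - 0.84, 0) = 1.1193
prox(x) = [-6.8431, -3.4528, 4.0882, 1.1193]
||prox(x)||_1 = 6.8431 + 3.4528 + 4.0882 + 1.1193 = 15.5034


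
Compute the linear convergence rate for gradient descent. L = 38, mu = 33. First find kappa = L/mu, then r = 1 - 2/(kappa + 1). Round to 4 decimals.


Step 1: Compute the condition number.
kappa = L/mu = 38/33 = 1.1515
Step 2: Compute the convergence rate.
r = 1 - 2/(kappa + 1) = 1 - 2*mu/(L + mu) = (L - mu)/(L + mu) = 5/71 = 0.0704


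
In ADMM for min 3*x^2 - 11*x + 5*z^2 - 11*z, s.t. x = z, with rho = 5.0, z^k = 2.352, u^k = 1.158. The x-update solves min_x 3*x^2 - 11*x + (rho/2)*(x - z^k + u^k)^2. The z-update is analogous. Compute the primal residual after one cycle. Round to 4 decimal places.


ADMM iteration with rho = 5.0, z^k = 2.352, u^k = 1.158
Step 1: x-update.
Minimize 3*x^2 - 11*x + (5.0/2)*(x - 2.352 + 1.158)^2
FOC: (2*3 + 5.0)*x = 11 + 5.0*(2.352 - 1.158)
x^{k+1} = 1.5427
Step 2: z-update.
Minimize 5*z^2 - 11*z + (5.0/2)*(1.5427 - z + 1.158)^2
FOC: (2*5 + 5.0)*z = 11 + 5.0*(1.5427 + 1.158)
z^{k+1} = 1.6336
Step 3: u-update.
u^{k+1} = 1.158 + 1.5427 - 1.6336 = 1.0672
Step 4: Primal residual = |1.5427 - 1.6336| = 0.0908


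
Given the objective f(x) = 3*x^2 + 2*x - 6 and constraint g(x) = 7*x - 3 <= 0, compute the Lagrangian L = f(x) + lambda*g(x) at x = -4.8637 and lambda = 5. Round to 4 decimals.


Step 1: Evaluate f(x).
f(-4.8637) = 3*(-4.8637)^2 + 2*(-4.8637) - 6 = 55.2393
Step 2: Evaluate g(x).
g(-4.8637) = 7*-4.8637 - 3 = -37.0459
Step 3: Compute Lagrangian.
L = 55.2393 + 5*-37.0459 = -129.9902


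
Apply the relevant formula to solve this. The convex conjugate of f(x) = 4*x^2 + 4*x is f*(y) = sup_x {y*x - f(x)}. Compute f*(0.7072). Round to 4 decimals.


f*(y) = sup_x {y*x - a*x^2 - b*x} = sup_x {(y-b)*x - a*x^2}
FOC: (y - b) - 2a*x = 0 => x* = (y - b)/(2a)
x* = (0.7072 - 4)/(2*4) = -0.4116
f*(0.7072) = (y-b)^2/(4a) = (0.7072 - 4)^2/(4*4)
= 10.8425/16 = 0.6777


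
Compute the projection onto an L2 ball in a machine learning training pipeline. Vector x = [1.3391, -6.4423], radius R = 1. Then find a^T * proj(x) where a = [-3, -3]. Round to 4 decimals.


Step 1: Compute ||x|| (intermediates to 6 decimals).
||x|| = sqrt(1.3391^2 + (-6.4423)^2) = 6.580001
Step 2: Project.
Since ||x|| > R, scale = R/||x|| = 1/6.580001 = 0.151976, proj(x) = scale * x
proj(x) = [0.203511, -0.979075]
Step 3: Dot product.
a^T * proj(x) = -3*0.203511 - 3*(-0.979075) = 2.3267


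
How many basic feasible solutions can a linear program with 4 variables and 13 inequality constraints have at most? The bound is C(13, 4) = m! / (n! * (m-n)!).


Each vertex corresponds to some choice of n active constraints out of m, so the number of vertices is at most C(m, n) = m! / (n!(m-n)!).
m = 13, n = 4
Numerator: 13 * 12 * 11 * 10
Denominator: 4! = 24
C(13, 4) = 715


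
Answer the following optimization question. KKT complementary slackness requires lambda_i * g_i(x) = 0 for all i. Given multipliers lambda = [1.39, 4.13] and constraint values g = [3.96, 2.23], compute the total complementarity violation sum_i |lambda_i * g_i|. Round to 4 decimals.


KKT complementary slackness check:
lambda_1 * g_1 = 1.39 * 3.96 = 5.5044
lambda_2 * g_2 = 4.13 * 2.23 = 9.2099
Total violation = 5.5044 + 9.2099 = 14.7143


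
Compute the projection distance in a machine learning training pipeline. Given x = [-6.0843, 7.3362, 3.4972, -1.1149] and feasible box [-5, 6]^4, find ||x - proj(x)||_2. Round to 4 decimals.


Project each component onto [-5, 6].
clip(-6.0843) = -5.0, clip(7.3362) = 6.0, clip(3.4972) = 3.4972, clip(-1.1149) = -1.1149
Projection = [-5.0, 6.0, 3.4972, -1.1149]
Squared diffs: [1.1757, 1.7854, 0.0, 0.0]
Distance = sqrt(2.9611) = 1.7208


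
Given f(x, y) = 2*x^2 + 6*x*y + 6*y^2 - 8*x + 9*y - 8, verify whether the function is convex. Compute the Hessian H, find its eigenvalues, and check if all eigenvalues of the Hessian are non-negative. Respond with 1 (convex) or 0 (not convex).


The Hessian of f(x,y) = 2*x^2 + 6*x*y + 6*y^2 - 8*x + 9*y - 8 is:
H = [[4, 6], [6, 12]]
Trace = 4 + 12 = 16
Determinant = 4*12 - (6)^2 = 12
Discriminant = (16)^2 - 4*12 = 208.0
Eigenvalues: lambda_1 = 0.7889, lambda_2 = 15.2111
The function is convex.

1


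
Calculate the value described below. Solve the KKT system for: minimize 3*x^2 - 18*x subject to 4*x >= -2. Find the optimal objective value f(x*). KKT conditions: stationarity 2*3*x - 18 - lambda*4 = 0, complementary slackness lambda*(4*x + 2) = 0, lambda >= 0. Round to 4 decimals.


Step 1: Try lambda = 0 (constraint inactive).
Stationarity: 2*3*x - 18 = 0
x* = 18/(2*3) = 3.0
Check constraint: 4*3.0 = 12.0 >= -2 -- satisfied.
Step 2: Compute optimal value.
f(x*) = 3*3.0^2 - 18*3.0 = -27.0


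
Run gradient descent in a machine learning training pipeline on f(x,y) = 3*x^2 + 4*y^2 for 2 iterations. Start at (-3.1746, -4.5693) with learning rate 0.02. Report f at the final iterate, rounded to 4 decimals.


Gradient descent on f(x,y) = 3*x^2 + 4*y^2.
Starting point: (-3.1746, -4.5693), alpha = 0.02
Step 1: grad_x = 2*3*-3.1746 = -19.0476, grad_y = 2*4*-4.5693 = -36.5544
  x_1 = -3.1746 - 0.02*-19.0476 = -2.7936
  y_1 = -4.5693 - 0.02*-36.5544 = -3.8382
Step 2: grad_x = 2*3*-2.7936 = -16.7619, grad_y = 2*4*-3.8382 = -30.7057
  x_2 = -2.7936 - 0.02*-16.7619 = -2.4584
  y_2 = -3.8382 - 0.02*-30.7057 = -3.2241
f(-2.4584, -3.2241) = 3*(-2.4584)^2 + 4*(-3.2241)^2 = 59.7106


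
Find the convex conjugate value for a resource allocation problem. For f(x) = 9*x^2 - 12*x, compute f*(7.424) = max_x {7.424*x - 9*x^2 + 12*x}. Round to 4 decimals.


f*(y) = sup_x {y*x - a*x^2 - b*x} = sup_x {(y-b)*x - a*x^2}
FOC: (y - b) - 2a*x = 0 => x* = (y - b)/(2a)
x* = (7.424 + 12)/(2*9) = 1.0791
f*(7.424) = (y-b)^2/(4a) = (7.424 + 12)^2/(4*9)
= 377.2918/36 = 10.4803


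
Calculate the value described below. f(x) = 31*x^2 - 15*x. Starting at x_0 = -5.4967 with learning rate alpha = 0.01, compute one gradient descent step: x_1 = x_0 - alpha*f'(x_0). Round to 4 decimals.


We compute the gradient at x_0 and apply the update.
f'(x) = 62*x - 15
f'(-5.4967) = 62*-5.4967 - 15 = -355.7954
x_1 = -5.4967 - 0.01*-355.7954 = -1.9387


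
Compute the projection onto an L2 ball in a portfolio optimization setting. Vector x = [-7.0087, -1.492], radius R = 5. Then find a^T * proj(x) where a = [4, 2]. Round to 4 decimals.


Step 1: Compute ||x|| (intermediates to 6 decimals).
||x|| = sqrt((-7.0087)^2 + (-1.492)^2) = 7.165748
Step 2: Project.
Since ||x|| > R, scale = R/||x|| = 5/7.165748 = 0.697764, proj(x) = scale * x
proj(x) = [-4.890419, -1.041064]
Step 3: Dot product.
a^T * proj(x) = 4*(-4.890419) + 2*(-1.041064) = -21.6438


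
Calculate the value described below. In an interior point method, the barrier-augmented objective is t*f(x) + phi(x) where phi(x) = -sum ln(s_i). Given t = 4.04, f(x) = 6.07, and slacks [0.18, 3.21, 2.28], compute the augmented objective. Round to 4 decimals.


Step 1: Compute log-barrier.
ln values: [-1.7148, 1.1663, 0.8242]
phi = -(-1.7148 + 1.1663 + 0.8242) = -0.2756
Step 2: Compute augmented objective.
t*f(x) = 4.04*6.07 = 24.5228
Total = 24.5228 - 0.2756 = 24.2472


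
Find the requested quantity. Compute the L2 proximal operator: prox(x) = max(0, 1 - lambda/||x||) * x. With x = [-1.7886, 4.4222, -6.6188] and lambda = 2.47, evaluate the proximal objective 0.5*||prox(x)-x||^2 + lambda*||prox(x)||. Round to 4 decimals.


Step 1: Compute ||x||.
||x|| = 8.1586
Step 2: Compute scaling factor.
scale = max(0, 1 - 2.47/8.1586) = 0.6973
Step 3: prox(x) = [-1.2471, 3.0834, -4.615]
||prox(x)|| = 5.6886
Step 4: Proximal objective.
0.5*||prox-x||^2 = 3.0505
lambda*||prox|| = 14.0508
Total = 17.1014


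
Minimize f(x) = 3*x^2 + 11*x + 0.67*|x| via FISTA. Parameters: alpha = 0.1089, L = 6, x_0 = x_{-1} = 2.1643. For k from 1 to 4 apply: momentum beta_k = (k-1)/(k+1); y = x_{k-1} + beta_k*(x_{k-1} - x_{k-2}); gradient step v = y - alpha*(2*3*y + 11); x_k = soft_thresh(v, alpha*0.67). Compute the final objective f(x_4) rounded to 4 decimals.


FISTA on f(x) = 3*x^2 + 11*x + 0.67*|x|
L = 6, alpha = 0.1089
Iteration 1: beta = 0.0, y = 2.1643 + 0.0*(2.1643 - 2.1643) = 2.1643
  grad(y) = 23.9858, v = y - alpha*grad = -0.4478
  prox(v) = soft_thresh(-0.4478, 0.073) = -0.3748
Iteration 2: beta = 0.3333, y = -0.3748 + 0.3333*(-0.3748 - 2.1643) = -1.2212
  grad(y) = 3.6731, v = y - alpha*grad = -1.6212
  prox(v) = soft_thresh(-1.6212, 0.073) = -1.5482
Iteration 3: beta = 0.5, y = -1.5482 + 0.5*(-1.5482 + 0.3748) = -2.1349
  grad(y) = -1.8093, v = y - alpha*grad = -1.9379
  prox(v) = soft_thresh(-1.9379, 0.073) = -1.8649
Iteration 4: beta = 0.6, y = -1.8649 + 0.6*(-1.8649 + 1.5482) = -2.0549
  grad(y) = -1.3295, v = y - alpha*grad = -1.9101
  prox(v) = soft_thresh(-1.9101, 0.073) = -1.8372
f(x_4) = 3*(-1.8372)^2 + 11*(-1.8372) + 0.67*|-1.8372| = -8.8524


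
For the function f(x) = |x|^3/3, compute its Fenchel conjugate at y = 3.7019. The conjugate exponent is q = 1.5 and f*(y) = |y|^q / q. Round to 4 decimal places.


The conjugate exponent q satisfies 1/p + 1/q = 1.
p = 3, so q = 3/(3 - 1) = 1.5
|y|^q = 3.7019^1.5 = 7.1226
f*(3.7019) = 7.1226 / 1.5 = 4.7484


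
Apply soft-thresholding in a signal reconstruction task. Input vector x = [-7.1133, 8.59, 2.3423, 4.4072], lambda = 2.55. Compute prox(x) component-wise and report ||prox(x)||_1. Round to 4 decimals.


Soft-thresholding with lambda = 2.55:
prox(-7.1133) = sign(-7.1133)*max(|-7.1133| - 2.55, 0) = -4.5633
prox(8.59) = sign(8.59)*max(|8.59| - 2.55, 0) = 6.04
prox(2.3423) = sign(2.3423)*max(|2.3423| - 2.55, 0) = 0.0
prox(4.4072) = sign(4.4072)*max(|4.4072| - 2.55, 0) = 1.8572
prox(x) = [-4.5633, 6.04, 0.0, 1.8572]
||prox(x)||_1 = 4.5633 + 6.04 + 0.0 + 1.8572 = 12.4605


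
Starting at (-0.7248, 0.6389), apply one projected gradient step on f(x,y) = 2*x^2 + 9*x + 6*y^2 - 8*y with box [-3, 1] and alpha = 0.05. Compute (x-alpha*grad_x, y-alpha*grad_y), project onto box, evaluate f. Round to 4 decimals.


Step 1: Compute gradient at (-0.7248, 0.6389).
grad_x = 2*2*-0.7248 + 9 = 6.1008
grad_y = 2*6*0.6389 - 8 = -0.3332
Step 2: Gradient step.
x_raw = -0.7248 - 0.05*6.1008 = -1.0298
y_raw = 0.6389 - 0.05*-0.3332 = 0.6556
Step 3: Project onto [-3, 1].
x_proj = clip(-1.0298) = -1.0298
y_proj = clip(0.6556) = 0.6556
Step 4: Evaluate f.
f(-1.0298, 0.6556) = -9.8133


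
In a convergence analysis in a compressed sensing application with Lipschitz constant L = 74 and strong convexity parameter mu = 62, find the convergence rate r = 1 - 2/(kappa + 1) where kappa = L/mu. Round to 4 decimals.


Step 1: Compute the condition number.
kappa = L/mu = 74/62 = 1.1935
Step 2: Compute the convergence rate.
r = 1 - 2/(kappa + 1) = 1 - 2*mu/(L + mu) = (L - mu)/(L + mu) = 12/136 = 0.0882


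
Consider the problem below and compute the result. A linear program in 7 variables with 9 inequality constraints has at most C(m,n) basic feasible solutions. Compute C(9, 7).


Each vertex corresponds to some choice of n active constraints out of m, so the number of vertices is at most C(m, n) = m! / (n!(m-n)!).
m = 9, n = 7
Numerator: 9 * 8 * 7 * 6 * 5 * 4 * 3
Denominator: 7! = 5040
C(9, 7) = 36


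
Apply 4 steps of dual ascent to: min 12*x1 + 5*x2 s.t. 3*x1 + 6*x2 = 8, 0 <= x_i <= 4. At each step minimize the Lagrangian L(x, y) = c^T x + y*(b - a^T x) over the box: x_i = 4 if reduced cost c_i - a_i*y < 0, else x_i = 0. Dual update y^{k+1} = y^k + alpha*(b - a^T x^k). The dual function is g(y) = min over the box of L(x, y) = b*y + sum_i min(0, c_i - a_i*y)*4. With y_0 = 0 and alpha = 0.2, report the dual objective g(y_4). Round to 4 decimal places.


Dual ascent for LP: min 12*x1 + 5*x2, 3*x1 + 6*x2 = 8, 0 <= x_i <= 4
Step 1: y^k = 0.0, reduced costs: (12.0, 5.0)
  x^k = (0.0, 0.0), subgradient = b - a^T x = 8.0
  y^{k+1} = 0.0 + 0.2*8.0 = 1.6
Step 2: y^k = 1.6, reduced costs: (7.2, -4.6)
  x^k = (0.0, 4.0), subgradient = b - a^T x = -16.0
  y^{k+1} = 1.6 + 0.2*-16.0 = -1.6
Step 3: y^k = -1.6, reduced costs: (16.8, 14.6)
  x^k = (0.0, 0.0), subgradient = b - a^T x = 8.0
  y^{k+1} = -1.6 + 0.2*8.0 = 0.0
Step 4: y^k = 0.0, reduced costs: (12.0, 5.0)
  x^k = (0.0, 0.0), subgradient = b - a^T x = 8.0
  y^{k+1} = 0.0 + 0.2*8.0 = 1.6
Dual objective at y_4 = 1.6: reduced costs (7.2, -4.6), box minimizer x = (0.0, 4.0)
g(y_4) = b*y + (c1 - a1*y)*x1 + (c2 - a2*y)*x2 = 8*1.6 + 7.2*0.0 + (-4.6)*4.0 = 12.8 + 0.0 - 18.4 = -5.6


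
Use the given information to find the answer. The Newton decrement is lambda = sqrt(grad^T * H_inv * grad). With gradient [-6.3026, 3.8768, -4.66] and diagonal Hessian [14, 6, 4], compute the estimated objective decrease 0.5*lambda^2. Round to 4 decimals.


Step 1: H is diagonal, so H^(-1) * g = [-0.4502, 0.6461, -1.165].
Step 2: g^T H^(-1) g = sum_i g_i^2 / H_ii
  = (-6.3026)^2/14 + (3.8768)^2/6 + (-4.66)^2/4
  = 2.8373 + 2.5049 + 5.4289 = 10.7712
Step 3: Objective decrease = 0.5 * g^T H^(-1) g = 5.3856


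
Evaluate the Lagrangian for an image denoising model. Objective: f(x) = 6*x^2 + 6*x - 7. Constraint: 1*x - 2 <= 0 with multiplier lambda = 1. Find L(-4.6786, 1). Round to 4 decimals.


Step 1: Evaluate f(x).
f(-4.6786) = 6*(-4.6786)^2 + 6*(-4.6786) - 7 = 96.2642
Step 2: Evaluate g(x).
g(-4.6786) = 1*-4.6786 - 2 = -6.6786
Step 3: Compute Lagrangian.
L = 96.2642 + 1*-6.6786 = 89.5856


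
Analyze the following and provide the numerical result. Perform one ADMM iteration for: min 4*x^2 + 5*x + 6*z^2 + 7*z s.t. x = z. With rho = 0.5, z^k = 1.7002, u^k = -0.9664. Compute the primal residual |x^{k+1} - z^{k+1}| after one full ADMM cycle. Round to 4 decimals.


ADMM iteration with rho = 0.5, z^k = 1.7002, u^k = -0.9664
Step 1: x-update.
Minimize 4*x^2 + 5*x + (0.5/2)*(x - 1.7002 - 0.9664)^2
FOC: (2*4 + 0.5)*x = -5 + 0.5*(1.7002 + 0.9664)
x^{k+1} = -0.4314
Step 2: z-update.
Minimize 6*z^2 + 7*z + (0.5/2)*(-0.4314 - z - 0.9664)^2
FOC: (2*6 + 0.5)*z = -7 + 0.5*(-0.4314 - 0.9664)
z^{k+1} = -0.6159
Step 3: u-update.
u^{k+1} = -0.9664 - 0.4314 + 0.6159 = -0.7819
Step 4: Primal residual = |-0.4314 + 0.6159| = 0.1845


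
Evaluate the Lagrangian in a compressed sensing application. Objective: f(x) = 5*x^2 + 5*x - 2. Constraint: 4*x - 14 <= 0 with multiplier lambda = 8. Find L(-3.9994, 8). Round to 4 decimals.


Step 1: Evaluate f(x).
f(-3.9994) = 5*(-3.9994)^2 + 5*(-3.9994) - 2 = 57.979
Step 2: Evaluate g(x).
g(-3.9994) = 4*-3.9994 - 14 = -29.9976
Step 3: Compute Lagrangian.
L = 57.979 + 8*-29.9976 = -182.0018


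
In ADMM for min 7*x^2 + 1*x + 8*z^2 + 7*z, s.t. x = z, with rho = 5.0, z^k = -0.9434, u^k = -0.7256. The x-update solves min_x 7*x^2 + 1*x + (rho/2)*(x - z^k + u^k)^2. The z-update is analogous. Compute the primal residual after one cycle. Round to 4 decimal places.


ADMM iteration with rho = 5.0, z^k = -0.9434, u^k = -0.7256
Step 1: x-update.
Minimize 7*x^2 + 1*x + (5.0/2)*(x + 0.9434 - 0.7256)^2
FOC: (2*7 + 5.0)*x = -1 + 5.0*(-0.9434 + 0.7256)
x^{k+1} = -0.1099
Step 2: z-update.
Minimize 8*z^2 + 7*z + (5.0/2)*(-0.1099 - z - 0.7256)^2
FOC: (2*8 + 5.0)*z = -7 + 5.0*(-0.1099 - 0.7256)
z^{k+1} = -0.5323
Step 3: u-update.
u^{k+1} = -0.7256 - 0.1099 + 0.5323 = -0.3033
Step 4: Primal residual = |-0.1099 + 0.5323| = 0.4223


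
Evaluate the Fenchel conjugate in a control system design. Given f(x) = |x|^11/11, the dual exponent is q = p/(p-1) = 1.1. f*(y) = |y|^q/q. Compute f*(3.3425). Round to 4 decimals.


The conjugate exponent q satisfies 1/p + 1/q = 1.
p = 11, so q = 11/(11 - 1) = 1.1
|y|^q = 3.3425^1.1 = 3.7712
f*(3.3425) = 3.7712 / 1.1 = 3.4284


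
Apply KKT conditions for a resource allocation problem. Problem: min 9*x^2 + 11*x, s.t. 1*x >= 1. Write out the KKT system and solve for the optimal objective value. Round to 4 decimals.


Step 1: Try lambda = 0 (constraint inactive).
x_unc = -11/(2*9) = -0.6111
Check: 1*-0.6111 = -0.6111 < 1 -- violated!
Step 2: Constraint must be active: 1*x = 1
x* = 1/1 = 1.0
lambda = (2*9*1.0 + 11)/1 = 29.0
Step 3: Compute optimal value.
f(x*) = 9*1.0^2 + 11*1.0 = 20.0


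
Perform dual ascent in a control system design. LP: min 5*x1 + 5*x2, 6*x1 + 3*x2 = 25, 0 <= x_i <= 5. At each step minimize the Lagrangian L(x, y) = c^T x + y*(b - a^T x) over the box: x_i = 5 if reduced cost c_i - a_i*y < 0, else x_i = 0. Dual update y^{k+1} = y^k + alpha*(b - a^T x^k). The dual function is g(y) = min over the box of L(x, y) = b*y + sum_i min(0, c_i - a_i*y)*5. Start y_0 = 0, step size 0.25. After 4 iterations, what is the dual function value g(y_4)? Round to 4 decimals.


Dual ascent for LP: min 5*x1 + 5*x2, 6*x1 + 3*x2 = 25, 0 <= x_i <= 5
Step 1: y^k = 0.0, reduced costs: (5.0, 5.0)
  x^k = (0.0, 0.0), subgradient = b - a^T x = 25.0
  y^{k+1} = 0.0 + 0.25*25.0 = 6.25
Step 2: y^k = 6.25, reduced costs: (-32.5, -13.75)
  x^k = (5.0, 5.0), subgradient = b - a^T x = -20.0
  y^{k+1} = 6.25 + 0.25*-20.0 = 1.25
Step 3: y^k = 1.25, reduced costs: (-2.5, 1.25)
  x^k = (5.0, 0.0), subgradient = b - a^T x = -5.0
  y^{k+1} = 1.25 + 0.25*-5.0 = 0.0
Step 4: y^k = 0.0, reduced costs: (5.0, 5.0)
  x^k = (0.0, 0.0), subgradient = b - a^T x = 25.0
  y^{k+1} = 0.0 + 0.25*25.0 = 6.25
Dual objective at y_4 = 6.25: reduced costs (-32.5, -13.75), box minimizer x = (5.0, 5.0)
g(y_4) = b*y + (c1 - a1*y)*x1 + (c2 - a2*y)*x2 = 25*6.25 + (-32.5)*5.0 + (-13.75)*5.0 = 156.25 - 162.5 - 68.75 = -75.0


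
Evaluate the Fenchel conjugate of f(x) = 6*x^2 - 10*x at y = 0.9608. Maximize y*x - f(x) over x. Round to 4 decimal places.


f*(y) = sup_x {y*x - a*x^2 - b*x} = sup_x {(y-b)*x - a*x^2}
FOC: (y - b) - 2a*x = 0 => x* = (y - b)/(2a)
x* = (0.9608 + 10)/(2*6) = 0.9134
f*(0.9608) = (y-b)^2/(4a) = (0.9608 + 10)^2/(4*6)
= 120.1391/24 = 5.0058


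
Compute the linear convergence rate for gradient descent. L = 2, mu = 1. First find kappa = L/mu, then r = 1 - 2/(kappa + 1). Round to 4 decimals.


Step 1: Compute the condition number.
kappa = L/mu = 2/1 = 2.0
Step 2: Compute the convergence rate.
r = 1 - 2/(kappa + 1) = 1 - 2*mu/(L + mu) = (L - mu)/(L + mu) = 1/3 = 0.3333


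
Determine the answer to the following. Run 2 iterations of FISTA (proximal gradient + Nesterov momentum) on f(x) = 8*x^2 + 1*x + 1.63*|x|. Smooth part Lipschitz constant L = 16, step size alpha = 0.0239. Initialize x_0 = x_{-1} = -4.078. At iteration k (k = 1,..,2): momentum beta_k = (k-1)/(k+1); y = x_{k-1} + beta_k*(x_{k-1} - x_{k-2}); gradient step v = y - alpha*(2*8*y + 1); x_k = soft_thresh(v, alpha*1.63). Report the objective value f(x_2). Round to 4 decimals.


FISTA on f(x) = 8*x^2 + 1*x + 1.63*|x|
L = 16, alpha = 0.0239
Iteration 1: beta = 0.0, y = -4.078 + 0.0*(-4.078 + 4.078) = -4.078
  grad(y) = -64.248, v = y - alpha*grad = -2.5425
  prox(v) = soft_thresh(-2.5425, 0.039) = -2.5035
Iteration 2: beta = 0.3333, y = -2.5035 + 0.3333*(-2.5035 + 4.078) = -1.9787
  grad(y) = -30.659, v = y - alpha*grad = -1.2459
  prox(v) = soft_thresh(-1.2459, 0.039) = -1.207
f(x_2) = 8*(-1.207)^2 + 1*(-1.207) + 1.63*|-1.207| = 12.4148


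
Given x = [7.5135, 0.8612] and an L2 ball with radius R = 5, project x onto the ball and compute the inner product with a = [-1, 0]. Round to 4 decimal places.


Step 1: Compute ||x|| (intermediates to 6 decimals).
||x|| = sqrt(7.5135^2 + 0.8612^2) = 7.562694
Step 2: Project.
Since ||x|| > R, scale = R/||x|| = 5/7.562694 = 0.66114, proj(x) = scale * x
proj(x) = [4.967475, 0.569374]
Step 3: Dot product.
a^T * proj(x) = -1*4.967475 + 0*0.569374 = -4.9675


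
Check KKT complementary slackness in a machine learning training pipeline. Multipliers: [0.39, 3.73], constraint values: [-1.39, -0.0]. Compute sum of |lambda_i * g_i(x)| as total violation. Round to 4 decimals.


KKT complementary slackness check:
lambda_1 * g_1 = 0.39 * -1.39 = -0.5421
lambda_2 * g_2 = 3.73 * -0.0 = -0.0
Total violation = 0.5421 + 0.0 = 0.5421


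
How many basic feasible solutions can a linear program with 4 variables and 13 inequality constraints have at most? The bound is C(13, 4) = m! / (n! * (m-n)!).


Each vertex corresponds to some choice of n active constraints out of m, so the number of vertices is at most C(m, n) = m! / (n!(m-n)!).
m = 13, n = 4
Numerator: 13 * 12 * 11 * 10
Denominator: 4! = 24
C(13, 4) = 715


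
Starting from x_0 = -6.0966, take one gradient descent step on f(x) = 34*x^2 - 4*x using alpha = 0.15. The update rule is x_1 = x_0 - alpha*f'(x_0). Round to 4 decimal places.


We compute the gradient at x_0 and apply the update.
f'(x) = 68*x - 4
f'(-6.0966) = 68*-6.0966 - 4 = -418.5688
x_1 = -6.0966 - 0.15*-418.5688 = 56.6887


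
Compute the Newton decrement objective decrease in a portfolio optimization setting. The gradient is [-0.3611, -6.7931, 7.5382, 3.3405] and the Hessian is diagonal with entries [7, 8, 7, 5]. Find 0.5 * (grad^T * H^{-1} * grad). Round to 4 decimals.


Step 1: H is diagonal, so H^(-1) * g = [-0.0516, -0.8491, 1.0769, 0.6681].
Step 2: g^T H^(-1) g = sum_i g_i^2 / H_ii
  = (-0.3611)^2/7 + (-6.7931)^2/8 + (7.5382)^2/7 + (3.3405)^2/5
  = 0.0186 + 5.7683 + 8.1178 + 2.2318 = 16.1365
Step 3: Objective decrease = 0.5 * g^T H^(-1) g = 8.0682


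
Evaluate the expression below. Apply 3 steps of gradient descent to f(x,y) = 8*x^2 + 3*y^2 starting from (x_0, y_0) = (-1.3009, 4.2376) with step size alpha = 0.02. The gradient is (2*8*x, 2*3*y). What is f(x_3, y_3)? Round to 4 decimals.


Gradient descent on f(x,y) = 8*x^2 + 3*y^2.
Starting point: (-1.3009, 4.2376), alpha = 0.02
Step 1: grad_x = 2*8*-1.3009 = -20.8144, grad_y = 2*3*4.2376 = 25.4256
  x_1 = -1.3009 - 0.02*-20.8144 = -0.8846
  y_1 = 4.2376 - 0.02*25.4256 = 3.7291
Step 2: grad_x = 2*8*-0.8846 = -14.1538, grad_y = 2*3*3.7291 = 22.3745
  x_2 = -0.8846 - 0.02*-14.1538 = -0.6015
  y_2 = 3.7291 - 0.02*22.3745 = 3.2816
Step 3: grad_x = 2*8*-0.6015 = -9.6246, grad_y = 2*3*3.2816 = 19.6896
  x_3 = -0.6015 - 0.02*-9.6246 = -0.409
  y_3 = 3.2816 - 0.02*19.6896 = 2.8878
f(-0.409, 2.8878) = 8*(-0.409)^2 + 3*2.8878^2 = 26.3568


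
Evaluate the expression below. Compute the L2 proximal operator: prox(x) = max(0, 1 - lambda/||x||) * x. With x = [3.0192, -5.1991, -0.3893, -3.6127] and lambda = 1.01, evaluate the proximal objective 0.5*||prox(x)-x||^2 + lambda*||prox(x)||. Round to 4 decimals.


Step 1: Compute ||x||.
||x|| = 7.0249
Step 2: Compute scaling factor.
scale = max(0, 1 - 1.01/7.0249) = 0.8562
Step 3: prox(x) = [2.5851, -4.4516, -0.3333, -3.0933]
||prox(x)|| = 6.0149
Step 4: Proximal objective.
0.5*||prox-x||^2 = 0.5101
lambda*||prox|| = 6.075
Total = 6.5851


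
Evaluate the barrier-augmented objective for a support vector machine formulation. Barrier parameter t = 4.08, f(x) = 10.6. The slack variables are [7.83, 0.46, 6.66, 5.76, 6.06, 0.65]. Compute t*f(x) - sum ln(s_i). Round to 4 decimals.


Step 1: Compute log-barrier.
ln values: [2.058, -0.7765, 1.8961, 1.7509, 1.8017, -0.4308]
phi = -(2.058 - 0.7765 + 1.8961 + 1.7509 + 1.8017 - 0.4308) = -6.2994
Step 2: Compute augmented objective.
t*f(x) = 4.08*10.6 = 43.248
Total = 43.248 - 6.2994 = 36.9486


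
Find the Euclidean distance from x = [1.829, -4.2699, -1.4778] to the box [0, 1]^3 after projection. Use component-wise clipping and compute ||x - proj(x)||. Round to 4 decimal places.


Project each component onto [0, 1].
clip(1.829) = 1.0, clip(-4.2699) = 0.0, clip(-1.4778) = 0.0
Projection = [1.0, 0.0, 0.0]
Squared diffs: [0.6872, 18.232, 2.1839]
Distance = sqrt(21.1031) = 4.5938


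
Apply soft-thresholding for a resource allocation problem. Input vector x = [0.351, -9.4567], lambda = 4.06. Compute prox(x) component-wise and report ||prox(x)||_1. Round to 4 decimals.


Soft-thresholding with lambda = 4.06:
prox(0.351) = sign(0.351)*max(|0.351| - 4.06, 0) = 0.0
prox(-9.4567) = sign(-9.4567)*max(|-9.4567| - 4.06, 0) = -5.3967
prox(x) = [0.0, -5.3967]
||prox(x)||_1 = 0.0 + 5.3967 = 5.3967


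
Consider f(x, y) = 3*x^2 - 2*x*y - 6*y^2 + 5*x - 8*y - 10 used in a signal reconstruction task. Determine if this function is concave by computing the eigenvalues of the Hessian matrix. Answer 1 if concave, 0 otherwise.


The Hessian of f(x,y) = 3*x^2 - 2*x*y - 6*y^2 + 5*x - 8*y - 10 is:
H = [[6, -2], [-2, -12]]
Trace = 6 - 12 = -6
Determinant = 6*-12 - (-2)^2 = -76
Discriminant = (-6)^2 - 4*-76 = 340.0
Eigenvalues: lambda_1 = -12.2195, lambda_2 = 6.2195
The function is not concave.

0


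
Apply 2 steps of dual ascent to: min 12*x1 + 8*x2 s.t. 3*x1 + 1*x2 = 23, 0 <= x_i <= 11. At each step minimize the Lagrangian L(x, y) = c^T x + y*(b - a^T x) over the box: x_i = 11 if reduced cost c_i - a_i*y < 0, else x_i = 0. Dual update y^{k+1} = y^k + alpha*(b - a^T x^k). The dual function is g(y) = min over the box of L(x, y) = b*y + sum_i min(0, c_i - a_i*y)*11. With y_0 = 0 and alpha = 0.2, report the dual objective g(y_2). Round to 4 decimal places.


Dual ascent for LP: min 12*x1 + 8*x2, 3*x1 + 1*x2 = 23, 0 <= x_i <= 11
Step 1: y^k = 0.0, reduced costs: (12.0, 8.0)
  x^k = (0.0, 0.0), subgradient = b - a^T x = 23.0
  y^{k+1} = 0.0 + 0.2*23.0 = 4.6
Step 2: y^k = 4.6, reduced costs: (-1.8, 3.4)
  x^k = (11.0, 0.0), subgradient = b - a^T x = -10.0
  y^{k+1} = 4.6 + 0.2*-10.0 = 2.6
Dual objective at y_2 = 2.6: reduced costs (4.2, 5.4), box minimizer x = (0.0, 0.0)
g(y_2) = b*y + (c1 - a1*y)*x1 + (c2 - a2*y)*x2 = 23*2.6 + 4.2*0.0 + 5.4*0.0 = 59.8 + 0.0 + 0.0 = 59.8
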